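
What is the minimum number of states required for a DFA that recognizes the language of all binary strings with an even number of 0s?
Language: binary strings with an even number of 0s
Lower bound (Myhill–Nerode): the prefixes ε, 0 are pairwise distinguishable:
  ε vs 0: suffix ε distinguishes them (ε has zero 0s (accepted), 0 has one 0 (rejected))
So any DFA needs at least 2 states.
Upper bound: a DFA with 2 states exists (one state per class above).
Minimum states: 2

Final answer: 2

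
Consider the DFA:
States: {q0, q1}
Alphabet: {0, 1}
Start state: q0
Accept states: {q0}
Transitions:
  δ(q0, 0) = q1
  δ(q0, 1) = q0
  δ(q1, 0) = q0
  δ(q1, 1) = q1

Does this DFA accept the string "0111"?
Processing string "0111":
  q0 --0--> q1
  q1 --1--> q1
  q1 --1--> q1
  q1 --1--> q1
Final state: q1
Accept states: {q0}
q1 is not an accept state, so the string is rejected.

Final answer: No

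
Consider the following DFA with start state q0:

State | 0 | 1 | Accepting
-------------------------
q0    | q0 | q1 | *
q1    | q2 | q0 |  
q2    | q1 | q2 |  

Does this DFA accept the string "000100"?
Start in q0.
Read '0': q0 → q0
Read '0': q0 → q0
Read '0': q0 → q0
Read '1': q0 → q1
Read '0': q1 → q2
Read '0': q2 → q1
Final state q1 is not accepting, so the string is rejected.

Final answer: No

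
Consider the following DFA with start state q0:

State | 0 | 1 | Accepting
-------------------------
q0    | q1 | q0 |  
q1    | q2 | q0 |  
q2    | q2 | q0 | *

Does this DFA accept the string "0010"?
Start in q0.
Read '0': q0 → q1
Read '0': q1 → q2
Read '1': q2 → q0
Read '0': q0 → q1
Final state q1 is not accepting, so the string is rejected.

Final answer: No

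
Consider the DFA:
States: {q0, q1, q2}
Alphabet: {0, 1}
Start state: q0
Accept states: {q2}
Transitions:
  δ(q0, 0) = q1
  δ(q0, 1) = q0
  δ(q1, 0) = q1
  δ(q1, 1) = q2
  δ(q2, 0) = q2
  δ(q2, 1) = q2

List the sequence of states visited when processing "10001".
Starting at q0
Read '1': q0 -> q0
Read '0': q0 -> q1
Read '0': q1 -> q1
Read '0': q1 -> q1
Read '1': q1 -> q2

Final answer: q0 -> q0 -> q1 -> q1 -> q1 -> q2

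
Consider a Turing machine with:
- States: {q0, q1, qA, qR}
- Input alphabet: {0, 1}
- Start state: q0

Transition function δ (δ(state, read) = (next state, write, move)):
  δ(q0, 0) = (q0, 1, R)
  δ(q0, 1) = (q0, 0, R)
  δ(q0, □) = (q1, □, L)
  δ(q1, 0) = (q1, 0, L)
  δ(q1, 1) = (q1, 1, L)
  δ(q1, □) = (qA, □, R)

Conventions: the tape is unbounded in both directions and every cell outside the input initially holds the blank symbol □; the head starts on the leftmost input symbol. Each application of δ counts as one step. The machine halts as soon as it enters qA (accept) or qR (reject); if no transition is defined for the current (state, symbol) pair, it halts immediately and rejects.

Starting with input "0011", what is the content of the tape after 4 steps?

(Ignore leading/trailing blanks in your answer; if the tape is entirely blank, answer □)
Step 0: [q0]0011 (head at position 0)
Step 1: δ(q0, 0) = (q0, 1, R)  ⊢  1[q0]011 (head at position 1)
Step 2: δ(q0, 0) = (q0, 1, R)  ⊢  11[q0]11 (head at position 2)
Step 3: δ(q0, 1) = (q0, 0, R)  ⊢  110[q0]1 (head at position 3)
Step 4: δ(q0, 1) = (q0, 0, R)  ⊢  1100[q0]□ (head at position 4)
Tape after 4 steps (ignoring surrounding blanks): 1100

Final answer: Tape: 1100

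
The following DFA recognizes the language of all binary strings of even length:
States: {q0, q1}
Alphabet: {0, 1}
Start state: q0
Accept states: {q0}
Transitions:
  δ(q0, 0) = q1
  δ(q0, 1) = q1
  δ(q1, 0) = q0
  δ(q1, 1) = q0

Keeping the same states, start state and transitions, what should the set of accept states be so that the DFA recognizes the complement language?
The DFA is complete (every state has a transition on every symbol), so the complement
is recognized by the same DFA with accepting and non-accepting states swapped.
Original accept states: {q0}
Complement accept states = All states - Original accept states
= {q0, q1} - {q0}
= {q1}
Complement language: strings of ODD length

Final answer: {q1}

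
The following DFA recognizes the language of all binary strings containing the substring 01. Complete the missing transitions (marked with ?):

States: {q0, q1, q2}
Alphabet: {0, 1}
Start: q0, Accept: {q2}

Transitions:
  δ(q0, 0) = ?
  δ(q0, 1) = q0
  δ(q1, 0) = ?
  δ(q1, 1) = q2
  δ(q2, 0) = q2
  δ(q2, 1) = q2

What each state remembers (consistent with the given transitions and accept states):
  q0: 01 not seen yet and the last symbol was not 0
  q1: 01 not seen yet and the last symbol was 0
  q2: the substring 01 has already been seen
Filling in the missing entries:
  δ(q0, 0): in q0 (01 not seen yet and the last symbol was not 0), after reading 0 we have: 01 not seen yet and the last symbol was 0 → q1
  δ(q1, 0): in q1 (01 not seen yet and the last symbol was 0), after reading 0 we have: 01 not seen yet and the last symbol was 0 → q1

Final answer: δ(q0, 0) = q1; δ(q1, 0) = q1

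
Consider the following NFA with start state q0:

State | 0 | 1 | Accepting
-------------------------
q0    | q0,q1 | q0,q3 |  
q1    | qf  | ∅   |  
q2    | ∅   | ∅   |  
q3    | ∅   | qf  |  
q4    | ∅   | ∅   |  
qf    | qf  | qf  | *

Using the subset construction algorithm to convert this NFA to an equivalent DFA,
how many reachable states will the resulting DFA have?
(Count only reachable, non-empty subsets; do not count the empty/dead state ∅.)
Start subset: {q0}
{q0}: on 0 → {q0, q1}, on 1 → {q0, q3}
{q0, q1}: on 0 → {q0, q1, qf}, on 1 → {q0, q3}
{q0, q3}: on 0 → {q0, q1}, on 1 → {q0, q3, qf}
{q0, q1, qf}: on 0 → {q0, q1, qf}, on 1 → {q0, q3, qf}
{q0, q3, qf}: on 0 → {q0, q1, qf}, on 1 → {q0, q3, qf}
Reachable non-empty subsets: {q0}, {q0, q1}, {q0, q3}, {q0, q1, qf}, {q0, q3, qf} — 5 in total.

Final answer: 5 states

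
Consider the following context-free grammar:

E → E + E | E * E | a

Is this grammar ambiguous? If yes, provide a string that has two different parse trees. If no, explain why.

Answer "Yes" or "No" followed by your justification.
Two different leftmost derivations of a + a * a:
  (1) E ⇒ E + E ⇒ a + E ⇒ a + E * E ⇒ a + a * E ⇒ a + a * a   (tree groups a + (a * a))
  (2) E ⇒ E * E ⇒ E + E * E ⇒ a + E * E ⇒ a + a * E ⇒ a + a * a   (tree groups (a + a) * a)
Two distinct leftmost derivations = two distinct parse trees, so the grammar is ambiguous.

Final answer: Yes - the string 'a + a * a' has two distinct leftmost derivations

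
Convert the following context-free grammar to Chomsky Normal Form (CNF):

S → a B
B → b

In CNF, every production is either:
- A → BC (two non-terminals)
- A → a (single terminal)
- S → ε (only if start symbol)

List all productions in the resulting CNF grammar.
The grammar has no ε-productions or unit productions to eliminate.
S → a B has terminal a in a right-hand side of length ≥ 2: introduce T_a → a and use T_a in place of a.
B → b is already in CNF (single terminal) – keep it.
S → a B becomes S → T_a B.
Resulting CNF grammar (3 productions): T_a → a; B → b; S → T_a B

Final answer: T_a → a; B → b; S → T_a B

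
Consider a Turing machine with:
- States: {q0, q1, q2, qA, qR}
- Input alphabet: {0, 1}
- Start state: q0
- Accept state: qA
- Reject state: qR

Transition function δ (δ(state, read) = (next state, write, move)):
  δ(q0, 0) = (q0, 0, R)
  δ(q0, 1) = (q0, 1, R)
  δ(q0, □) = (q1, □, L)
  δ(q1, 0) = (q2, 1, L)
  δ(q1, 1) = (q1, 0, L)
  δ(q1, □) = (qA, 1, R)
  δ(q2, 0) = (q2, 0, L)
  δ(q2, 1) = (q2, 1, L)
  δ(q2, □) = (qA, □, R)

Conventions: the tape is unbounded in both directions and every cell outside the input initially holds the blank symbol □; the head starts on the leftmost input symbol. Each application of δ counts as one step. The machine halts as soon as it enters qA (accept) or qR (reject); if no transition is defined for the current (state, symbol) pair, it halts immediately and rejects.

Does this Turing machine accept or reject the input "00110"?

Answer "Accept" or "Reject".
Step 0: [q0]00110 (head at position 0)
Step 1: δ(q0, 0) = (q0, 0, R)  ⊢  0[q0]0110 (head at position 1)
Step 2: δ(q0, 0) = (q0, 0, R)  ⊢  00[q0]110 (head at position 2)
Step 3: δ(q0, 1) = (q0, 1, R)  ⊢  001[q0]10 (head at position 3)
Step 4: δ(q0, 1) = (q0, 1, R)  ⊢  0011[q0]0 (head at position 4)
Step 5: δ(q0, 0) = (q0, 0, R)  ⊢  00110[q0]□ (head at position 5)
Step 6: δ(q0, □) = (q1, □, L)  ⊢  0011[q1]0□ (head at position 4)
Step 7: δ(q1, 0) = (q2, 1, L)  ⊢  001[q2]11□ (head at position 3)
Step 8: δ(q2, 1) = (q2, 1, L)  ⊢  00[q2]111□ (head at position 2)
Step 9: δ(q2, 1) = (q2, 1, L)  ⊢  0[q2]0111□ (head at position 1)
Step 10: δ(q2, 0) = (q2, 0, L)  ⊢  [q2]00111□ (head at position 0)
Step 11: δ(q2, 0) = (q2, 0, L)  ⊢  [q2]□00111□ (head at position -1)
Step 12: δ(q2, □) = (qA, □, R)  ⊢  □[qA]00111□ (head at position 0)
The machine is in qA, so it halts and accepts.

Final answer: Accept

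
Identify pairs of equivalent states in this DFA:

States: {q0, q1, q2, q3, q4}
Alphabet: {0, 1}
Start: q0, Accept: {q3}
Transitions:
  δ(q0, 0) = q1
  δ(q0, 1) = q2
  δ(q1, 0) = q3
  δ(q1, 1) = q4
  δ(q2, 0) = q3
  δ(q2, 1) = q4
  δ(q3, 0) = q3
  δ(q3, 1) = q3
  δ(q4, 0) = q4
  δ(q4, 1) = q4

Using the table-filling algorithm:
Round 0 – mark pairs where exactly one state is accepting: (q0,q3), (q1,q3), (q2,q3), (q3,q4)
Round 1 – newly marked: (q0,q1) [on 0: q1 vs q3, already marked]; (q0,q2) [on 0: q1 vs q3, already marked]; (q1,q4) [on 0: q3 vs q4, already marked]; (q2,q4) [on 0: q3 vs q4, already marked]
Round 2 – newly marked: (q0,q4) [on 0: q1 vs q4, already marked]
No further pairs can be marked.
(q1, q2) unmarked: δ(q1,0)=q3, δ(q2,0)=q3; δ(q1,1)=q4, δ(q2,1)=q4 → equivalent
Equivalent pairs: (q1, q2)

Final answer: Equivalent pairs: (q1, q2)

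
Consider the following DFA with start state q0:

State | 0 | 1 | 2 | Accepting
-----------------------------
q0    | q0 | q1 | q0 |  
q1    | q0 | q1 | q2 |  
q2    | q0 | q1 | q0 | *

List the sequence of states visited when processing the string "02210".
q0 → q0 → q0 → q0 → q1 → q0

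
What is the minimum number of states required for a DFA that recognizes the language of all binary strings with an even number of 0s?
Language: binary strings with an even number of 0s
Lower bound (Myhill–Nerode): the prefixes ε, 0 are pairwise distinguishable:
  ε vs 0: suffix ε distinguishes them (ε has zero 0s (accepted), 0 has one 0 (rejected))
So any DFA needs at least 2 states.
Upper bound: a DFA with 2 states exists (one state per class above).
Minimum states: 2

Final answer: 2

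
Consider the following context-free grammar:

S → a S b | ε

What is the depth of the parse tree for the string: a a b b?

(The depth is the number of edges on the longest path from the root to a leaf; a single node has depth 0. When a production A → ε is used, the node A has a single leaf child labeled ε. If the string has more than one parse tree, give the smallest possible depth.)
The only parse tree applies S → a S b 2 times (once per matching a…b pair) and then S → ε.
The S nodes sit at depths 0, 1, …, 2; the innermost S (depth 2) has the single child ε at depth 3.
The terminal leaves a, b are at depths 1..2, so the longest root-to-leaf path is S → S → … → S → ε with 3 edges.
Depth = 3.

Final answer: 3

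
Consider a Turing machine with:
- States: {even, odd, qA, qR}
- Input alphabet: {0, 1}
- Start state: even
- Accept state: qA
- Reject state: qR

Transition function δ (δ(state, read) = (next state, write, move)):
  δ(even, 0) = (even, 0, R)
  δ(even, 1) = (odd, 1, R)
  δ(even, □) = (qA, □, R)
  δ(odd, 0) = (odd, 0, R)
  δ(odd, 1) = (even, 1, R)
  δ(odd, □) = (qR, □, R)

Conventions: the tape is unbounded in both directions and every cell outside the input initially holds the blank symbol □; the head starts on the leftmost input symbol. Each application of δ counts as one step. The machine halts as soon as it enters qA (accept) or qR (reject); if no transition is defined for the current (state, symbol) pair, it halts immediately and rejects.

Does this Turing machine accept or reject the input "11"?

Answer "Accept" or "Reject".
Step 0: [even]11 (head at position 0)
Step 1: δ(even, 1) = (odd, 1, R)  ⊢  1[odd]1 (head at position 1)
Step 2: δ(odd, 1) = (even, 1, R)  ⊢  11[even]□ (head at position 2)
Step 3: δ(even, □) = (qA, □, R)  ⊢  11□[qA]□ (head at position 3)
The machine is in qA, so it halts and accepts.

Final answer: Accept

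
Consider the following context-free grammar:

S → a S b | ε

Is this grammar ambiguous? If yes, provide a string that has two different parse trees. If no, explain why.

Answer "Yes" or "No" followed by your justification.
At every step exactly one production applies: if the remaining string to generate is non-empty it starts with a and ends with b, forcing S → a S b; if it is empty, S → ε is forced. Hence each string a^n b^n has exactly one derivation (S → a S b applied n times, then S → ε) and one parse tree.

Final answer: No - the grammar is unambiguous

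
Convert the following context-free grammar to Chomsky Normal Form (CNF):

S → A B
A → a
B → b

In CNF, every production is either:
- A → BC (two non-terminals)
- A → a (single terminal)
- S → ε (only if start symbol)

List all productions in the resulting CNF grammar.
The grammar has no ε-productions or unit productions to eliminate.
S → A B is already in CNF (two non-terminals) – keep it.
A → a is already in CNF (single terminal) – keep it.
B → b is already in CNF (single terminal) – keep it.
Resulting CNF grammar (3 productions): A → a; B → b; S → A B

Final answer: A → a; B → b; S → A B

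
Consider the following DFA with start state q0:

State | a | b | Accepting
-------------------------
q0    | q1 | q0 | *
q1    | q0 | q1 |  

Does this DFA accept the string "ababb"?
Start in q0.
Read 'a': q0 → q1
Read 'b': q1 → q1
Read 'a': q1 → q0
Read 'b': q0 → q0
Read 'b': q0 → q0
Final state q0 is accepting, so the string is accepted.

Final answer: Yes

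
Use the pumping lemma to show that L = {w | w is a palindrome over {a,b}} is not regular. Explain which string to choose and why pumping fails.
Language: L = {w | w is a palindrome over {a,b}} (strings that read the same forwards and backwards)
Step 1: Assume for contradiction that L is regular, with pumping length p.
Step 2: Choose s = a^p b a^p. Then s ∈ L (it reads the same forwards and backwards) and |s| ≥ p.
Step 3: Consider any decomposition s = xyz with |xy| ≤ p and |y| > 0. Since |xy| ≤ p and the first p symbols of s are all a's, y = a^k for some k with 1 ≤ k ≤ p.
Step 4: Pumping up (i = 2): xy²z = a^(p+k) b a^p. Its reverse is a^p b a^(p+k) ≠ a^(p+k) b a^p (the single b is no longer in the middle), so xy²z is not a palindrome and xy²z ∉ L.
This contradicts the pumping lemma, so L is not regular.

Final answer: Choose s = a^p b a^p. Since |xy| ≤ p, y = a^k with k ≥ 1. Then xy²z = a^(p+k) b a^p is not a palindrome, so ∉ L.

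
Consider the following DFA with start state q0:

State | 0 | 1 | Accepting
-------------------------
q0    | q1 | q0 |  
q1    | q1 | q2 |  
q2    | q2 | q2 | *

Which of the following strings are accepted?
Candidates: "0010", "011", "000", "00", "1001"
"0010": q0 → q1 → q1 → q2 → q2; q2 is accepting → accepted
"011": q0 → q1 → q2 → q2; q2 is accepting → accepted
"000": q0 → q1 → q1 → q1; q1 is not accepting → rejected
"00": q0 → q1 → q1; q1 is not accepting → rejected
"1001": q0 → q0 → q1 → q1 → q2; q2 is accepting → accepted

Final answer: "0010", "011", "1001"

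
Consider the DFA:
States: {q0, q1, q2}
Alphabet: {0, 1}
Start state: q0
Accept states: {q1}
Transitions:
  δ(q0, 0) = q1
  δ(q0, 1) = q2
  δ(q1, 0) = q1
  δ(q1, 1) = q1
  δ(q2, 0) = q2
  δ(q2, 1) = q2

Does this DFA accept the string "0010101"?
Processing string "0010101":
  q0 --0--> q1
  q1 --0--> q1
  q1 --1--> q1
  q1 --0--> q1
  q1 --1--> q1
  q1 --0--> q1
  q1 --1--> q1
Final state: q1
Accept states: {q1}
q1 is an accept state, so the string is accepted.

Final answer: Yes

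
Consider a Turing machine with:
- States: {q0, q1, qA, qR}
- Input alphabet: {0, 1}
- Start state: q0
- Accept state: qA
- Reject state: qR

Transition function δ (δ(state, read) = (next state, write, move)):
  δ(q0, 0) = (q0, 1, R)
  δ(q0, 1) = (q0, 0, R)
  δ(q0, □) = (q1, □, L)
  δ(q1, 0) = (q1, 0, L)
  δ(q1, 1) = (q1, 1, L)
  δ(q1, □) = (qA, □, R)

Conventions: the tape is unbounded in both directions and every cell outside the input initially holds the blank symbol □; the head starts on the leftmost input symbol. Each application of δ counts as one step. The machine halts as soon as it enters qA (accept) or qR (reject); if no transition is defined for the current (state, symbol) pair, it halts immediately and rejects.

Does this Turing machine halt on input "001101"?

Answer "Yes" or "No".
Step 0: [q0]001101 (head at position 0)
Step 1: δ(q0, 0) = (q0, 1, R)  ⊢  1[q0]01101 (head at position 1)
Step 2: δ(q0, 0) = (q0, 1, R)  ⊢  11[q0]1101 (head at position 2)
Step 3: δ(q0, 1) = (q0, 0, R)  ⊢  110[q0]101 (head at position 3)
Step 4: δ(q0, 1) = (q0, 0, R)  ⊢  1100[q0]01 (head at position 4)
Step 5: δ(q0, 0) = (q0, 1, R)  ⊢  11001[q0]1 (head at position 5)
Step 6: δ(q0, 1) = (q0, 0, R)  ⊢  110010[q0]□ (head at position 6)
Step 7: δ(q0, □) = (q1, □, L)  ⊢  11001[q1]0□ (head at position 5)
Step 8: δ(q1, 0) = (q1, 0, L)  ⊢  1100[q1]10□ (head at position 4)
Step 9: δ(q1, 1) = (q1, 1, L)  ⊢  110[q1]010□ (head at position 3)
Step 10: δ(q1, 0) = (q1, 0, L)  ⊢  11[q1]0010□ (head at position 2)
Step 11: δ(q1, 0) = (q1, 0, L)  ⊢  1[q1]10010□ (head at position 1)
Step 12: δ(q1, 1) = (q1, 1, L)  ⊢  [q1]110010□ (head at position 0)
Step 13: δ(q1, 1) = (q1, 1, L)  ⊢  [q1]□110010□ (head at position -1)
Step 14: δ(q1, □) = (qA, □, R)  ⊢  □[qA]110010□ (head at position 0)
The machine is in qA, so it halts and accepts.
It halts after 14 steps.

Final answer: Yes - halts after 14 steps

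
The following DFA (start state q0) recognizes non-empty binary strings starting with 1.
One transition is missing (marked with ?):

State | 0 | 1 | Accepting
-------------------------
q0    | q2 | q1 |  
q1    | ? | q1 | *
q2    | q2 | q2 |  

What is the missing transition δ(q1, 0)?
q1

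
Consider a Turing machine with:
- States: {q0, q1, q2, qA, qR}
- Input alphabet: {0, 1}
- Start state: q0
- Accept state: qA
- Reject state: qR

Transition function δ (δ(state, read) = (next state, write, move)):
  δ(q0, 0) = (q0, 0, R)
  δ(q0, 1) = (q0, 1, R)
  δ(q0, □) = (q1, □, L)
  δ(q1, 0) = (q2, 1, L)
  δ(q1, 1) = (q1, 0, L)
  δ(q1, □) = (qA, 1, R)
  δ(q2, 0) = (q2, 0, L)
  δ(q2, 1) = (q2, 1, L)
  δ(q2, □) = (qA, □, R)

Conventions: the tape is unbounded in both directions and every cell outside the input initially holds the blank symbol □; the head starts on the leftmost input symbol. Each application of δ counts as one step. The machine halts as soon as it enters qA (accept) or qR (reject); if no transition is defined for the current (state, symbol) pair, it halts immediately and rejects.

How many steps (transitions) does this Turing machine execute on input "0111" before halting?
Step 0: [q0]0111 (head at position 0)
Step 1: δ(q0, 0) = (q0, 0, R)  ⊢  0[q0]111 (head at position 1)
Step 2: δ(q0, 1) = (q0, 1, R)  ⊢  01[q0]11 (head at position 2)
Step 3: δ(q0, 1) = (q0, 1, R)  ⊢  011[q0]1 (head at position 3)
Step 4: δ(q0, 1) = (q0, 1, R)  ⊢  0111[q0]□ (head at position 4)
Step 5: δ(q0, □) = (q1, □, L)  ⊢  011[q1]1□ (head at position 3)
Step 6: δ(q1, 1) = (q1, 0, L)  ⊢  01[q1]10□ (head at position 2)
Step 7: δ(q1, 1) = (q1, 0, L)  ⊢  0[q1]100□ (head at position 1)
Step 8: δ(q1, 1) = (q1, 0, L)  ⊢  [q1]0000□ (head at position 0)
Step 9: δ(q1, 0) = (q2, 1, L)  ⊢  [q2]□1000□ (head at position -1)
Step 10: δ(q2, □) = (qA, □, R)  ⊢  □[qA]1000□ (head at position 0)
The machine is in qA, so it halts and accepts.
Number of transitions executed: 10.

Final answer: 10 steps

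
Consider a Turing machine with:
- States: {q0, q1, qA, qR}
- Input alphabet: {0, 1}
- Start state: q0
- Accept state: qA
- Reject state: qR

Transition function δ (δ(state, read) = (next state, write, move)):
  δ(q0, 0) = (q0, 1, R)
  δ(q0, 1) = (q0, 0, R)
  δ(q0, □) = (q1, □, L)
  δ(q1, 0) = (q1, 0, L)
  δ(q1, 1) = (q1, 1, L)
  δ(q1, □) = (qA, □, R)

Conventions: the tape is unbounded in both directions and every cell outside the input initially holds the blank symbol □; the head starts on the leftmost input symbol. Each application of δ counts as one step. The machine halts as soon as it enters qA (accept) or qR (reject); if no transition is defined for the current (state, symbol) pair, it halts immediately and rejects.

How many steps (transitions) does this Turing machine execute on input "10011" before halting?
Step 0: [q0]10011 (head at position 0)
Step 1: δ(q0, 1) = (q0, 0, R)  ⊢  0[q0]0011 (head at position 1)
Step 2: δ(q0, 0) = (q0, 1, R)  ⊢  01[q0]011 (head at position 2)
Step 3: δ(q0, 0) = (q0, 1, R)  ⊢  011[q0]11 (head at position 3)
Step 4: δ(q0, 1) = (q0, 0, R)  ⊢  0110[q0]1 (head at position 4)
Step 5: δ(q0, 1) = (q0, 0, R)  ⊢  01100[q0]□ (head at position 5)
Step 6: δ(q0, □) = (q1, □, L)  ⊢  0110[q1]0□ (head at position 4)
Step 7: δ(q1, 0) = (q1, 0, L)  ⊢  011[q1]00□ (head at position 3)
Step 8: δ(q1, 0) = (q1, 0, L)  ⊢  01[q1]100□ (head at position 2)
Step 9: δ(q1, 1) = (q1, 1, L)  ⊢  0[q1]1100□ (head at position 1)
Step 10: δ(q1, 1) = (q1, 1, L)  ⊢  [q1]01100□ (head at position 0)
Step 11: δ(q1, 0) = (q1, 0, L)  ⊢  [q1]□01100□ (head at position -1)
Step 12: δ(q1, □) = (qA, □, R)  ⊢  □[qA]01100□ (head at position 0)
The machine is in qA, so it halts and accepts.
Number of transitions executed: 12.

Final answer: 12 steps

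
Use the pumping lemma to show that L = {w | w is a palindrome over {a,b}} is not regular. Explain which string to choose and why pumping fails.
Language: L = {w | w is a palindrome over {a,b}} (strings that read the same forwards and backwards)
Step 1: Assume for contradiction that L is regular, with pumping length p.
Step 2: Choose s = a^p b a^p. Then s ∈ L (it reads the same forwards and backwards) and |s| ≥ p.
Step 3: Consider any decomposition s = xyz with |xy| ≤ p and |y| > 0. Since |xy| ≤ p and the first p symbols of s are all a's, y = a^k for some k with 1 ≤ k ≤ p.
Step 4: Pumping up (i = 2): xy²z = a^(p+k) b a^p. Its reverse is a^p b a^(p+k) ≠ a^(p+k) b a^p (the single b is no longer in the middle), so xy²z is not a palindrome and xy²z ∉ L.
This contradicts the pumping lemma, so L is not regular.

Final answer: Choose s = a^p b a^p. Since |xy| ≤ p, y = a^k with k ≥ 1. Then xy²z = a^(p+k) b a^p is not a palindrome, so ∉ L.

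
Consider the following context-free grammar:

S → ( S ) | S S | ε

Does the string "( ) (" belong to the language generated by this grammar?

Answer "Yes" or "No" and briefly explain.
Each production adds parentheses only in matched pairs (S → ( S )) or none at all, so every derived string has equally many '(' and ')'. The string ( ) ( has two '(' and one ')', so it cannot be derived.

Final answer: No - no valid derivation exists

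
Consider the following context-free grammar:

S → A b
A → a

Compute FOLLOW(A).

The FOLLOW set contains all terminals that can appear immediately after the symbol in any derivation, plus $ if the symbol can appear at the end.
A occurs only in S → A b, where it is immediately followed by the terminal b. So FOLLOW(A) = {b}.

Final answer: {b}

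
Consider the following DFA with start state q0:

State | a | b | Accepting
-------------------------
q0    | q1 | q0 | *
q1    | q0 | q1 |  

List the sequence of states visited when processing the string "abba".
q0 → q1 → q1 → q1 → q0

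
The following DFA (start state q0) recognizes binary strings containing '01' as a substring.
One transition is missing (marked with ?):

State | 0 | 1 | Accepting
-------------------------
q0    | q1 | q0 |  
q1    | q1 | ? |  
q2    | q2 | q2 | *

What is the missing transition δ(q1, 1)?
q2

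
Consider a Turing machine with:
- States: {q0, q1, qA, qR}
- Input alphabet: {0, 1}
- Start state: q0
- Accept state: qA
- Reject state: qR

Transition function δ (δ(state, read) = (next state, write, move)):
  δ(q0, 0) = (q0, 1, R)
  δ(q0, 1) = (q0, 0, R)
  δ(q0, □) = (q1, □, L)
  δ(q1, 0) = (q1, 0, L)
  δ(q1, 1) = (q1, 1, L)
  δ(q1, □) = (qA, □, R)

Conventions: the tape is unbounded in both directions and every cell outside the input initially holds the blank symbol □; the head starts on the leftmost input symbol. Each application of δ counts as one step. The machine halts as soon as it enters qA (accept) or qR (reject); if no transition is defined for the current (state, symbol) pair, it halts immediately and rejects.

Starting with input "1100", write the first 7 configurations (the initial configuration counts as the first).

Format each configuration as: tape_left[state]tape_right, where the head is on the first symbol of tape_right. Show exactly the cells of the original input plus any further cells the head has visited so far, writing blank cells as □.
Step 0: [q0]1100 (head at position 0)
Step 1: δ(q0, 1) = (q0, 0, R)  ⊢  0[q0]100 (head at position 1)
Step 2: δ(q0, 1) = (q0, 0, R)  ⊢  00[q0]00 (head at position 2)
Step 3: δ(q0, 0) = (q0, 1, R)  ⊢  001[q0]0 (head at position 3)
Step 4: δ(q0, 0) = (q0, 1, R)  ⊢  0011[q0]□ (head at position 4)
Step 5: δ(q0, □) = (q1, □, L)  ⊢  001[q1]1□ (head at position 3)
Step 6: δ(q1, 1) = (q1, 1, L)  ⊢  00[q1]11□ (head at position 2)

Final answer: [q0]1100 ⊢ 0[q0]100 ⊢ 00[q0]00 ⊢ 001[q0]0 ⊢ 0011[q0]□ ⊢ 001[q1]1□ ⊢ 00[q1]11□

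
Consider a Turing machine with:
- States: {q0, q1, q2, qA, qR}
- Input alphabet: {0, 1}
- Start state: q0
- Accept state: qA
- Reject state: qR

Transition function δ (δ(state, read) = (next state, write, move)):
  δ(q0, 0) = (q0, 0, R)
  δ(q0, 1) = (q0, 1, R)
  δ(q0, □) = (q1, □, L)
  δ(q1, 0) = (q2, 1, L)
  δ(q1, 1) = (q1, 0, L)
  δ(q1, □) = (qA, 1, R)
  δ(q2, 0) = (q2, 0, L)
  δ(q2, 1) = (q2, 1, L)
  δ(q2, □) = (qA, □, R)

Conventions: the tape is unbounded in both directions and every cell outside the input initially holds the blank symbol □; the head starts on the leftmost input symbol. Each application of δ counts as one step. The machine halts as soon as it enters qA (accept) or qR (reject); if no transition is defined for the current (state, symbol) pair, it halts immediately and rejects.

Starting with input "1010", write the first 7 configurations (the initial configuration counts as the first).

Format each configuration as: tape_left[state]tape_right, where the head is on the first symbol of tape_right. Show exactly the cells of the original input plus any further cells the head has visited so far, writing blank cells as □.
Step 0: [q0]1010 (head at position 0)
Step 1: δ(q0, 1) = (q0, 1, R)  ⊢  1[q0]010 (head at position 1)
Step 2: δ(q0, 0) = (q0, 0, R)  ⊢  10[q0]10 (head at position 2)
Step 3: δ(q0, 1) = (q0, 1, R)  ⊢  101[q0]0 (head at position 3)
Step 4: δ(q0, 0) = (q0, 0, R)  ⊢  1010[q0]□ (head at position 4)
Step 5: δ(q0, □) = (q1, □, L)  ⊢  101[q1]0□ (head at position 3)
Step 6: δ(q1, 0) = (q2, 1, L)  ⊢  10[q2]11□ (head at position 2)

Final answer: [q0]1010 ⊢ 1[q0]010 ⊢ 10[q0]10 ⊢ 101[q0]0 ⊢ 1010[q0]□ ⊢ 101[q1]0□ ⊢ 10[q2]11□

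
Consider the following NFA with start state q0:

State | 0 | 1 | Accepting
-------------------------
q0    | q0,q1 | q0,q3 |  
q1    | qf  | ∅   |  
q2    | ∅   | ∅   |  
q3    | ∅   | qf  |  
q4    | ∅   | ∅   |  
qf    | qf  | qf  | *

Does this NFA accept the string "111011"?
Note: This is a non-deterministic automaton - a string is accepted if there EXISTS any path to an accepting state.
Track the set of states the NFA could be in: start {q0}
Read '1': {q0} → {q0, q3}
Read '1': {q0, q3} → {q0, q3, qf}
Read '1': {q0, q3, qf} → {q0, q3, qf}
Read '0': {q0, q3, qf} → {q0, q1, qf}
Read '1': {q0, q1, qf} → {q0, q3, qf}
Read '1': {q0, q3, qf} → {q0, q3, qf}
Final set {q0, q3, qf} contains accepting state(s) {qf} → accepted.

Final answer: Yes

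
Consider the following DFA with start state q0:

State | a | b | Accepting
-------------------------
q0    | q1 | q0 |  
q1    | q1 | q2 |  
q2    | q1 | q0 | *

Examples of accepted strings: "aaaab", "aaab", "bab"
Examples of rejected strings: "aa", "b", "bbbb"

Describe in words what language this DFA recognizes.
strings over {a,b} ending with 'ab'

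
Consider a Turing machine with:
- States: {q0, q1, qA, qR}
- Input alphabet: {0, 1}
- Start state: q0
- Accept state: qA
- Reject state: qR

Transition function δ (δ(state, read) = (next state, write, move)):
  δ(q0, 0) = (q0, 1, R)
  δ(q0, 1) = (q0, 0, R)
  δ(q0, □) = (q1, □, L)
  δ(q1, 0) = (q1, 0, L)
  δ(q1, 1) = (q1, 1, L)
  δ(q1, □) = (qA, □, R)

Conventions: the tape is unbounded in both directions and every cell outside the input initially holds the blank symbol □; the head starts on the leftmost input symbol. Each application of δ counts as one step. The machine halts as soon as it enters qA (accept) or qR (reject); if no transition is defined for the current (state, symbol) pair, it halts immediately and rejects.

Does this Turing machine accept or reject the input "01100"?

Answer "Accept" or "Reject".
Step 0: [q0]01100 (head at position 0)
Step 1: δ(q0, 0) = (q0, 1, R)  ⊢  1[q0]1100 (head at position 1)
Step 2: δ(q0, 1) = (q0, 0, R)  ⊢  10[q0]100 (head at position 2)
Step 3: δ(q0, 1) = (q0, 0, R)  ⊢  100[q0]00 (head at position 3)
Step 4: δ(q0, 0) = (q0, 1, R)  ⊢  1001[q0]0 (head at position 4)
Step 5: δ(q0, 0) = (q0, 1, R)  ⊢  10011[q0]□ (head at position 5)
Step 6: δ(q0, □) = (q1, □, L)  ⊢  1001[q1]1□ (head at position 4)
Step 7: δ(q1, 1) = (q1, 1, L)  ⊢  100[q1]11□ (head at position 3)
Step 8: δ(q1, 1) = (q1, 1, L)  ⊢  10[q1]011□ (head at position 2)
Step 9: δ(q1, 0) = (q1, 0, L)  ⊢  1[q1]0011□ (head at position 1)
Step 10: δ(q1, 0) = (q1, 0, L)  ⊢  [q1]10011□ (head at position 0)
Step 11: δ(q1, 1) = (q1, 1, L)  ⊢  [q1]□10011□ (head at position -1)
Step 12: δ(q1, □) = (qA, □, R)  ⊢  □[qA]10011□ (head at position 0)
The machine is in qA, so it halts and accepts.

Final answer: Accept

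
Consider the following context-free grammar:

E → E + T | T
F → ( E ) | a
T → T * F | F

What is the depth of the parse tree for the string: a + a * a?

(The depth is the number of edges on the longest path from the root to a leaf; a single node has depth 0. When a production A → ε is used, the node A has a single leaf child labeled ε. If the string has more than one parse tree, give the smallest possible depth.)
The grammar is unambiguous; the parse tree of a + a * a is:
E → E + T at the root (depth 0).
  Left E (depth 1) → T (2) → F (3) → a (4).
  Right T (depth 1) → T * F; that T (2) → F (3) → a (4); F (2) → a (3).
The longest root-to-leaf paths have 4 edges.
Depth = 4.

Final answer: 4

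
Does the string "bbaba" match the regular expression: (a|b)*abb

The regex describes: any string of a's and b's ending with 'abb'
No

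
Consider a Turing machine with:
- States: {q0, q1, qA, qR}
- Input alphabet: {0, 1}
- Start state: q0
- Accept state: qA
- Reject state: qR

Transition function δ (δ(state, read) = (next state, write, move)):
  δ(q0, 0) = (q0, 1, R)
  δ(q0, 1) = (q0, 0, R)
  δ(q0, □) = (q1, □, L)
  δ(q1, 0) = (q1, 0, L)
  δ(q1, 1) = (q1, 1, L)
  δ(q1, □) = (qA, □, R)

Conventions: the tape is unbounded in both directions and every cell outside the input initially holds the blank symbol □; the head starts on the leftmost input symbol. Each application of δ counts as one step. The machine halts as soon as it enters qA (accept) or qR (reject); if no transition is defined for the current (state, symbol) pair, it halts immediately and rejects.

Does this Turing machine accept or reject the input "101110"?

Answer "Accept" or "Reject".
Step 0: [q0]101110 (head at position 0)
Step 1: δ(q0, 1) = (q0, 0, R)  ⊢  0[q0]01110 (head at position 1)
Step 2: δ(q0, 0) = (q0, 1, R)  ⊢  01[q0]1110 (head at position 2)
Step 3: δ(q0, 1) = (q0, 0, R)  ⊢  010[q0]110 (head at position 3)
Step 4: δ(q0, 1) = (q0, 0, R)  ⊢  0100[q0]10 (head at position 4)
Step 5: δ(q0, 1) = (q0, 0, R)  ⊢  01000[q0]0 (head at position 5)
Step 6: δ(q0, 0) = (q0, 1, R)  ⊢  010001[q0]□ (head at position 6)
Step 7: δ(q0, □) = (q1, □, L)  ⊢  01000[q1]1□ (head at position 5)
Step 8: δ(q1, 1) = (q1, 1, L)  ⊢  0100[q1]01□ (head at position 4)
Step 9: δ(q1, 0) = (q1, 0, L)  ⊢  010[q1]001□ (head at position 3)
Step 10: δ(q1, 0) = (q1, 0, L)  ⊢  01[q1]0001□ (head at position 2)
Step 11: δ(q1, 0) = (q1, 0, L)  ⊢  0[q1]10001□ (head at position 1)
Step 12: δ(q1, 1) = (q1, 1, L)  ⊢  [q1]010001□ (head at position 0)
Step 13: δ(q1, 0) = (q1, 0, L)  ⊢  [q1]□010001□ (head at position -1)
Step 14: δ(q1, □) = (qA, □, R)  ⊢  □[qA]010001□ (head at position 0)
The machine is in qA, so it halts and accepts.

Final answer: Accept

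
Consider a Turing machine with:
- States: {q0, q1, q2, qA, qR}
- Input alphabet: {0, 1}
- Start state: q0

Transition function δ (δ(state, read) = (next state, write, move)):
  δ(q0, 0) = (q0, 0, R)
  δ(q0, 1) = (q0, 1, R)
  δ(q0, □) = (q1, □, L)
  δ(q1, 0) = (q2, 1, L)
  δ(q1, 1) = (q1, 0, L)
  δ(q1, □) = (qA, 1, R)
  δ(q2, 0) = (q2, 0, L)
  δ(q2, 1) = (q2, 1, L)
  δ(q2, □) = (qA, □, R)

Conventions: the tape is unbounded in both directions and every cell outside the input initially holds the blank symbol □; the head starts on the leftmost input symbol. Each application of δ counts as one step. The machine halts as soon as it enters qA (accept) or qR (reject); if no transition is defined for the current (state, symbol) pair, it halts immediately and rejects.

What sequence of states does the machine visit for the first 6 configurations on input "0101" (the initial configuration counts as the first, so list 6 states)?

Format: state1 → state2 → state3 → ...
Step 0: [q0]0101 (head at position 0)
Step 1: δ(q0, 0) = (q0, 0, R)  ⊢  0[q0]101 (head at position 1)
Step 2: δ(q0, 1) = (q0, 1, R)  ⊢  01[q0]01 (head at position 2)
Step 3: δ(q0, 0) = (q0, 0, R)  ⊢  010[q0]1 (head at position 3)
Step 4: δ(q0, 1) = (q0, 1, R)  ⊢  0101[q0]□ (head at position 4)
Step 5: δ(q0, □) = (q1, □, L)  ⊢  010[q1]1□ (head at position 3)
Reading off the states of these 6 configurations: q0 → q0 → q0 → q0 → q0 → q1

Final answer: q0 → q0 → q0 → q0 → q0 → q1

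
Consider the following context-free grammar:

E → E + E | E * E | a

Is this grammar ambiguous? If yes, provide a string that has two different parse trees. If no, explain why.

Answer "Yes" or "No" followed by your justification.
Two different leftmost derivations of a + a * a:
  (1) E ⇒ E + E ⇒ a + E ⇒ a + E * E ⇒ a + a * E ⇒ a + a * a   (tree groups a + (a * a))
  (2) E ⇒ E * E ⇒ E + E * E ⇒ a + E * E ⇒ a + a * E ⇒ a + a * a   (tree groups (a + a) * a)
Two distinct leftmost derivations = two distinct parse trees, so the grammar is ambiguous.

Final answer: Yes - the string 'a + a * a' has two distinct leftmost derivations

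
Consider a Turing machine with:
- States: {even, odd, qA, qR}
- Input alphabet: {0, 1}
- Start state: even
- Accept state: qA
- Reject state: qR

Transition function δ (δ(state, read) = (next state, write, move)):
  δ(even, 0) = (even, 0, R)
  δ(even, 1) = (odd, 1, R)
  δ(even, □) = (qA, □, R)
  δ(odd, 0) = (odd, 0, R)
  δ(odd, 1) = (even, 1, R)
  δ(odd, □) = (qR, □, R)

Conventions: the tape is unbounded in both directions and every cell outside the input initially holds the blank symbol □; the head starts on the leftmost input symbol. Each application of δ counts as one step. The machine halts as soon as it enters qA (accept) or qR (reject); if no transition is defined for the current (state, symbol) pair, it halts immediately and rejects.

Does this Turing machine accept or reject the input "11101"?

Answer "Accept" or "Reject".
Step 0: [even]11101 (head at position 0)
Step 1: δ(even, 1) = (odd, 1, R)  ⊢  1[odd]1101 (head at position 1)
Step 2: δ(odd, 1) = (even, 1, R)  ⊢  11[even]101 (head at position 2)
Step 3: δ(even, 1) = (odd, 1, R)  ⊢  111[odd]01 (head at position 3)
Step 4: δ(odd, 0) = (odd, 0, R)  ⊢  1110[odd]1 (head at position 4)
Step 5: δ(odd, 1) = (even, 1, R)  ⊢  11101[even]□ (head at position 5)
Step 6: δ(even, □) = (qA, □, R)  ⊢  11101□[qA]□ (head at position 6)
The machine is in qA, so it halts and accepts.

Final answer: Accept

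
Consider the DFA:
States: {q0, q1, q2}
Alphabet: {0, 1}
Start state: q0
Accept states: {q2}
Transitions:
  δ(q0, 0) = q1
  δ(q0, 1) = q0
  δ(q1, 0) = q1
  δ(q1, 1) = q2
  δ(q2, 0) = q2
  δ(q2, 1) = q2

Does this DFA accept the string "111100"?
Processing string "111100":
  q0 --1--> q0
  q0 --1--> q0
  q0 --1--> q0
  q0 --1--> q0
  q0 --0--> q1
  q1 --0--> q1
Final state: q1
Accept states: {q2}
q1 is not an accept state, so the string is rejected.

Final answer: No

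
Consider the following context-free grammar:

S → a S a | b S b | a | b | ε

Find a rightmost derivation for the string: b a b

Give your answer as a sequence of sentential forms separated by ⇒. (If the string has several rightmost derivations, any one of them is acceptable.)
Start with S.
Step 1: the rightmost non-terminal is S; apply S → b S b:  b S b
Step 2: the rightmost non-terminal is S; apply S → a:  b a b

Final answer: S ⇒ b S b ⇒ b a b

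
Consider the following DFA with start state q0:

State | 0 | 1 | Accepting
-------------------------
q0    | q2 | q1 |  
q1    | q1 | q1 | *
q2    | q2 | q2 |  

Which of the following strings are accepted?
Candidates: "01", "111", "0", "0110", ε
"01": q0 → q2 → q2; q2 is not accepting → rejected
"111": q0 → q1 → q1 → q1; q1 is accepting → accepted
"0": q0 → q2; q2 is not accepting → rejected
"0110": q0 → q2 → q2 → q2 → q2; q2 is not accepting → rejected
ε: q0; q0 is not accepting → rejected

Final answer: "111"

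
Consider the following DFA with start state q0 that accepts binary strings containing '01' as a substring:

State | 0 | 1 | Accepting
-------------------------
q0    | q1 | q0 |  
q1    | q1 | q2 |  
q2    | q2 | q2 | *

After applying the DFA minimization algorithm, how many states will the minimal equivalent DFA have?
All 3 states are reachable from q0, so none can be removed as unreachable.
Table-filling: first mark every (accepting, non-accepting) pair as distinguishable (accepting: {q2}; non-accepting: {q0, q1}).
Round 1: (q0, q1) on '1' go to q0 and q2, already distinguishable → mark.
Every pair of states is distinguishable, so the DFA is already minimal.
Equivalence classes: {q0}, {q1}, {q2} → 3 states.

Final answer: 3 states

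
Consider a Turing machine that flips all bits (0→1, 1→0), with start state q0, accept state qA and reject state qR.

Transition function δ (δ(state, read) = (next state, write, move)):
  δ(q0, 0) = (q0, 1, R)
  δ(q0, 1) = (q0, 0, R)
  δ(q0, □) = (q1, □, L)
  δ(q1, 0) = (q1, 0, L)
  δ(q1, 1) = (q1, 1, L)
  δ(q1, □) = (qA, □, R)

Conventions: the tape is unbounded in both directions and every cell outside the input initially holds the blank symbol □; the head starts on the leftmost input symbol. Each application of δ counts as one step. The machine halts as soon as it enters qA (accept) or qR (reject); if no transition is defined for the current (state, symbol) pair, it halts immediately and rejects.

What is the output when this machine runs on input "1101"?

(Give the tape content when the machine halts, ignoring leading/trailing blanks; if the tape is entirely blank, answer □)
Step 0: [q0]1101 (head at position 0)
Step 1: δ(q0, 1) = (q0, 0, R)  ⊢  0[q0]101 (head at position 1)
Step 2: δ(q0, 1) = (q0, 0, R)  ⊢  00[q0]01 (head at position 2)
Step 3: δ(q0, 0) = (q0, 1, R)  ⊢  001[q0]1 (head at position 3)
Step 4: δ(q0, 1) = (q0, 0, R)  ⊢  0010[q0]□ (head at position 4)
Step 5: δ(q0, □) = (q1, □, L)  ⊢  001[q1]0□ (head at position 3)
Step 6: δ(q1, 0) = (q1, 0, L)  ⊢  00[q1]10□ (head at position 2)
Step 7: δ(q1, 1) = (q1, 1, L)  ⊢  0[q1]010□ (head at position 1)
Step 8: δ(q1, 0) = (q1, 0, L)  ⊢  [q1]0010□ (head at position 0)
Step 9: δ(q1, 0) = (q1, 0, L)  ⊢  [q1]□0010□ (head at position -1)
Step 10: δ(q1, □) = (qA, □, R)  ⊢  □[qA]0010□ (head at position 0)
The machine is in qA, so it halts and accepts.
Tape content when halted (ignoring surrounding blanks): 0010

Final answer: Output: 0010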